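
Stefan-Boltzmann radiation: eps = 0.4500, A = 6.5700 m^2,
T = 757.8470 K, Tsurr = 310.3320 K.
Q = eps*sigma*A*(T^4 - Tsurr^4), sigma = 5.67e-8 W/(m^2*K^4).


T^4 = 3.2986e+11
Tsurr^4 = 9.2748e+09
Q = 0.4500 * 5.67e-8 * 6.5700 * 3.2058e+11 = 53740.3820 W

53740.3820 W


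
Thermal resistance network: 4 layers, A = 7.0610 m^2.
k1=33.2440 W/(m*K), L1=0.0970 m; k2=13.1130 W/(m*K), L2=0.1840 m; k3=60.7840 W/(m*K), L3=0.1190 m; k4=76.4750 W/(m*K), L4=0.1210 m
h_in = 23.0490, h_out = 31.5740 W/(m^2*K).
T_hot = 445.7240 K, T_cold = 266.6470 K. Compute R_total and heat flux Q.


R_conv_in = 1/(23.0490*7.0610) = 0.0061
R_1 = 0.0970/(33.2440*7.0610) = 0.0004
R_2 = 0.1840/(13.1130*7.0610) = 0.0020
R_3 = 0.1190/(60.7840*7.0610) = 0.0003
R_4 = 0.1210/(76.4750*7.0610) = 0.0002
R_conv_out = 1/(31.5740*7.0610) = 0.0045
R_total = 0.0135 K/W
Q = 179.0770 / 0.0135 = 13233.9169 W

R_total = 0.0135 K/W, Q = 13233.9169 W


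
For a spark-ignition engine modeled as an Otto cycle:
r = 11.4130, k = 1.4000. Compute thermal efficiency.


r^(k-1) = 2.6483
eta = 1 - 1/2.6483 = 0.6224 = 62.2393%

62.2393%


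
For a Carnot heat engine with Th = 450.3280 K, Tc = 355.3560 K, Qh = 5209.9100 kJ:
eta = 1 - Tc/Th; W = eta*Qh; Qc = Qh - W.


eta = 1 - 355.3560/450.3280 = 0.2109
W = 0.2109 * 5209.9100 = 1098.7449 kJ
Qc = 5209.9100 - 1098.7449 = 4111.1651 kJ

eta = 21.0895%, W = 1098.7449 kJ, Qc = 4111.1651 kJ


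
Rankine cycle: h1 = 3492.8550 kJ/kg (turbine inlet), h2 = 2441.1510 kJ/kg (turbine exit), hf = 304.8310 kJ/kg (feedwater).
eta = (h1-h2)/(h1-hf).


W = 1051.7040 kJ/kg
Q_in = 3188.0240 kJ/kg
eta = 0.3299 = 32.9892%

eta = 32.9892%


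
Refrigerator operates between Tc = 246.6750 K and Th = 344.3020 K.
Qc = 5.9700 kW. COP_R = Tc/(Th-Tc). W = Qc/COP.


COP = 246.6750 / 97.6270 = 2.5267
W = 5.9700 / 2.5267 = 2.3628 kW

COP = 2.5267, W = 2.3628 kW


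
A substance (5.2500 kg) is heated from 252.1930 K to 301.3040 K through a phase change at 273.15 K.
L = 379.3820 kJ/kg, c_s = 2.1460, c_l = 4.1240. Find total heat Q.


Q1 (sensible, solid) = 5.2500 * 2.1460 * 20.9570 = 236.1120 kJ
Q2 (latent) = 5.2500 * 379.3820 = 1991.7555 kJ
Q3 (sensible, liquid) = 5.2500 * 4.1240 * 28.1540 = 609.5623 kJ
Q_total = 2837.4298 kJ

2837.4298 kJ


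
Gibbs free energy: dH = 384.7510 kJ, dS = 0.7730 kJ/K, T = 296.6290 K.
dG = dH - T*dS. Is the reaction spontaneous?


T*dS = 296.6290 * 0.7730 = 229.2942 kJ
dG = 384.7510 - 229.2942 = 155.4568 kJ (non-spontaneous)

dG = 155.4568 kJ, non-spontaneous


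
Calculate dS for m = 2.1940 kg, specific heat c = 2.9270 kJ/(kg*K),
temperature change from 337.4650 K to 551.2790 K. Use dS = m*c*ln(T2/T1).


T2/T1 = 1.6336
ln(T2/T1) = 0.4908
dS = 2.1940 * 2.9270 * 0.4908 = 3.1517 kJ/K

3.1517 kJ/K


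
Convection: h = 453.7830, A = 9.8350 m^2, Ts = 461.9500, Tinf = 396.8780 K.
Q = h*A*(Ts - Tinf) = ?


dT = 65.0720 K
Q = 453.7830 * 9.8350 * 65.0720 = 290413.4601 W

290413.4601 W


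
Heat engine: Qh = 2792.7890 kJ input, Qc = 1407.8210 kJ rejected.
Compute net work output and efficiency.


W = 2792.7890 - 1407.8210 = 1384.9680 kJ
eta = 1384.9680 / 2792.7890 = 0.4959 = 49.5909%

W = 1384.9680 kJ, eta = 49.5909%


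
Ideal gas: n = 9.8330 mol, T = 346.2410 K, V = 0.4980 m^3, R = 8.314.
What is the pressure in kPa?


P = nRT/V = 9.8330 * 8.314 * 346.2410 / 0.4980
= 28305.7426 / 0.4980 = 56838.8405 Pa = 56.8388 kPa

56.8388 kPa


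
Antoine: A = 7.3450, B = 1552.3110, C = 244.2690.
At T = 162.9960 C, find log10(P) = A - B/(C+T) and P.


C+T = 407.2650
B/(C+T) = 3.8116
log10(P) = 7.3450 - 3.8116 = 3.5334
P = 10^3.5334 = 3415.4645 mmHg

3415.4645 mmHg


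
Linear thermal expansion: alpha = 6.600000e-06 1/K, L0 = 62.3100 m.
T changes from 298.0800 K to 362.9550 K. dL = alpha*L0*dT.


dT = 64.8750 K
dL = 6.600000e-06 * 62.3100 * 64.8750 = 0.026680 m
L_final = 62.336680 m

dL = 0.026680 m


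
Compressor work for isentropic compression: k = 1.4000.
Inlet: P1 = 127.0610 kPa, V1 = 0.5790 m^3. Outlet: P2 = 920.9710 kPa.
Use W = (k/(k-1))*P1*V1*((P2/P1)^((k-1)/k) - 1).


(k-1)/k = 0.2857
(P2/P1)^exp = 1.7611
W = 3.5000 * 127.0610 * 0.5790 * (1.7611 - 1) = 195.9719 kJ

195.9719 kJ


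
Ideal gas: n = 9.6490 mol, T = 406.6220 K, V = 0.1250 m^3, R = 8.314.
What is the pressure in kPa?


P = nRT/V = 9.6490 * 8.314 * 406.6220 / 0.1250
= 32619.9431 / 0.1250 = 260959.5445 Pa = 260.9595 kPa

260.9595 kPa


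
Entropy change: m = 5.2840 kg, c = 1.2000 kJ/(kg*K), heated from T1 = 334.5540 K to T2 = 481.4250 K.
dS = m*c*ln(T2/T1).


T2/T1 = 1.4390
ln(T2/T1) = 0.3640
dS = 5.2840 * 1.2000 * 0.3640 = 2.3077 kJ/K

2.3077 kJ/K


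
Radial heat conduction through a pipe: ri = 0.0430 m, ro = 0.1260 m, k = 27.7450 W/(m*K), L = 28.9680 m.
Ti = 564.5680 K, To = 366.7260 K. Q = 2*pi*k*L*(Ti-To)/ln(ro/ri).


dT = 197.8420 K
ln(ro/ri) = 1.0751
Q = 2*pi*27.7450*28.9680*197.8420 / 1.0751 = 929308.9008 W

929308.9008 W


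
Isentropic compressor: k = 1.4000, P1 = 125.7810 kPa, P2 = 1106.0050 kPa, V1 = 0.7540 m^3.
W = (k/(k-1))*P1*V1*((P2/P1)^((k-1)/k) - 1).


(k-1)/k = 0.2857
(P2/P1)^exp = 1.8610
W = 3.5000 * 125.7810 * 0.7540 * (1.8610 - 1) = 285.8090 kJ

285.8090 kJ


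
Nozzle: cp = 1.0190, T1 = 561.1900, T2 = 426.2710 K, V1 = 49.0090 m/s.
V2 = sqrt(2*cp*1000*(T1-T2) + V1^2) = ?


dT = 134.9190 K
2*cp*1000*dT = 274964.9220
V1^2 = 2401.8821
V2 = sqrt(277366.8041) = 526.6562 m/s

526.6562 m/s


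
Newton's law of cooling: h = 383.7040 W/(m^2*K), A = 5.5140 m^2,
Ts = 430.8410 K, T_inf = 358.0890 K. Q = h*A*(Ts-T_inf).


dT = 72.7520 K
Q = 383.7040 * 5.5140 * 72.7520 = 153924.5970 W

153924.5970 W


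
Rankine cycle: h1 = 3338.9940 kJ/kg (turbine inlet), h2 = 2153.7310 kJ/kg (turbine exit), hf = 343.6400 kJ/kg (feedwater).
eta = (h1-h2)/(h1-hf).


W = 1185.2630 kJ/kg
Q_in = 2995.3540 kJ/kg
eta = 0.3957 = 39.5700%

eta = 39.5700%


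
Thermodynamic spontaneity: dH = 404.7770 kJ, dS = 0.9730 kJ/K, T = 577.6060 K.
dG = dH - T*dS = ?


T*dS = 577.6060 * 0.9730 = 562.0106 kJ
dG = 404.7770 - 562.0106 = -157.2336 kJ (spontaneous)

dG = -157.2336 kJ, spontaneous


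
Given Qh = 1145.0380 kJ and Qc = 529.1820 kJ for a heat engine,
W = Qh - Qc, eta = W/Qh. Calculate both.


W = 1145.0380 - 529.1820 = 615.8560 kJ
eta = 615.8560 / 1145.0380 = 0.5378 = 53.7848%

W = 615.8560 kJ, eta = 53.7848%


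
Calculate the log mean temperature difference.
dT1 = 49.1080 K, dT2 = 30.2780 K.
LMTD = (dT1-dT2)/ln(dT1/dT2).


dT1/dT2 = 1.6219
ln(dT1/dT2) = 0.4836
LMTD = 18.8300 / 0.4836 = 38.9371 K

38.9371 K


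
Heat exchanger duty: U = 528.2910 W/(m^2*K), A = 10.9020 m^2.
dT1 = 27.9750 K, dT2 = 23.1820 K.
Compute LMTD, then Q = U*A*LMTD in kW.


LMTD = 25.5035 K
Q = 528.2910 * 10.9020 * 25.5035 = 146885.4675 W = 146.8855 kW

146.8855 kW


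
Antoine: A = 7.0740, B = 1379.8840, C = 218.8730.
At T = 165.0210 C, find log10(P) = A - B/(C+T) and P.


C+T = 383.8940
B/(C+T) = 3.5944
log10(P) = 7.0740 - 3.5944 = 3.4796
P = 10^3.4796 = 3016.8927 mmHg

3016.8927 mmHg


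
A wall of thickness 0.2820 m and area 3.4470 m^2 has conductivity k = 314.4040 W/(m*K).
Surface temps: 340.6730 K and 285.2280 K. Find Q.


dT = 55.4450 K
Q = 314.4040 * 3.4470 * 55.4450 / 0.2820 = 213079.9693 W

213079.9693 W


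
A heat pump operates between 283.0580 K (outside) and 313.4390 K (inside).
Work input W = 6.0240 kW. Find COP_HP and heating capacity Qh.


COP = 313.4390 / 30.3810 = 10.3169
Qh = 10.3169 * 6.0240 = 62.1493 kW

COP = 10.3169, Qh = 62.1493 kW


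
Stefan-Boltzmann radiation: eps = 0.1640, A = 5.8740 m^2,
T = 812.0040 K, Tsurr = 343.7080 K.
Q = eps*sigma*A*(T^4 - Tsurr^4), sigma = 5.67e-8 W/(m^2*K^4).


T^4 = 4.3474e+11
Tsurr^4 = 1.3956e+10
Q = 0.1640 * 5.67e-8 * 5.8740 * 4.2079e+11 = 22983.8787 W

22983.8787 W


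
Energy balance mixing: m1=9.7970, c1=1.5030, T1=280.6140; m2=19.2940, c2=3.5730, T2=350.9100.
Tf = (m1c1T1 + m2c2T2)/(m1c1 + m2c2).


num = 28322.8554
den = 83.6624
Tf = 338.5376 K

338.5376 K


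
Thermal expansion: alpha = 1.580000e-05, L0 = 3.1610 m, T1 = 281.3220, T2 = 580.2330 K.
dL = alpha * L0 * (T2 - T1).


dT = 298.9110 K
dL = 1.580000e-05 * 3.1610 * 298.9110 = 0.014929 m
L_final = 3.175929 m

dL = 0.014929 m


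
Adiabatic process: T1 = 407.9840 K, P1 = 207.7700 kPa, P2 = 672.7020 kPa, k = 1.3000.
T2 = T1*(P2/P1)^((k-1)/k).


(k-1)/k = 0.2308
(P2/P1)^exp = 1.3114
T2 = 407.9840 * 1.3114 = 535.0456 K

535.0456 K


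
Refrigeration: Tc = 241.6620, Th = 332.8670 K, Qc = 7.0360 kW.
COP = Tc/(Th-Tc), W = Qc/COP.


COP = 241.6620 / 91.2050 = 2.6497
W = 7.0360 / 2.6497 = 2.6554 kW

COP = 2.6497, W = 2.6554 kW


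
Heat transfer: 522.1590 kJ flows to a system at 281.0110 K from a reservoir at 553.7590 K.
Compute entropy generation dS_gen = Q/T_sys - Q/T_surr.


dS_sys = 522.1590/281.0110 = 1.8581 kJ/K
dS_surr = -522.1590/553.7590 = -0.9429 kJ/K
dS_gen = 1.8581 - 0.9429 = 0.9152 kJ/K (irreversible)

dS_gen = 0.9152 kJ/K, irreversible


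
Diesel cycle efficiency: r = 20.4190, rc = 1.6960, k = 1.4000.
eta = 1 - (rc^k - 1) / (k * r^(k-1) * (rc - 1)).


r^(k-1) = 3.3421
rc^k = 2.0951
eta = 0.6637 = 66.3731%

66.3731%


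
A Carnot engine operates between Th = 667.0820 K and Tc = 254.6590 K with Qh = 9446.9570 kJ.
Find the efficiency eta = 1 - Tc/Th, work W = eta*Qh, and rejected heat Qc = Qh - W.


eta = 1 - 254.6590/667.0820 = 0.6182
W = 0.6182 * 9446.9570 = 5840.5748 kJ
Qc = 9446.9570 - 5840.5748 = 3606.3822 kJ

eta = 61.8249%, W = 5840.5748 kJ, Qc = 3606.3822 kJ


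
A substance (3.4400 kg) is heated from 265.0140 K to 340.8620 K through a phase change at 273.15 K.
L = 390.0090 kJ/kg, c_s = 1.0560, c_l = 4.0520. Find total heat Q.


Q1 (sensible, solid) = 3.4400 * 1.0560 * 8.1360 = 29.5552 kJ
Q2 (latent) = 3.4400 * 390.0090 = 1341.6310 kJ
Q3 (sensible, liquid) = 3.4400 * 4.0520 * 67.7120 = 943.8294 kJ
Q_total = 2315.0156 kJ

2315.0156 kJ


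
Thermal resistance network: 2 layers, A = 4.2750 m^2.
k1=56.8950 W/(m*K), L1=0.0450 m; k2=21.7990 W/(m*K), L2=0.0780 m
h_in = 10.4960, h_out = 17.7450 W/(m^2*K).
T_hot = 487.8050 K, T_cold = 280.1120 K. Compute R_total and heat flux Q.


R_conv_in = 1/(10.4960*4.2750) = 0.0223
R_1 = 0.0450/(56.8950*4.2750) = 0.0002
R_2 = 0.0780/(21.7990*4.2750) = 0.0008
R_conv_out = 1/(17.7450*4.2750) = 0.0132
R_total = 0.0365 K/W
Q = 207.6930 / 0.0365 = 5691.6830 W

R_total = 0.0365 K/W, Q = 5691.6830 W


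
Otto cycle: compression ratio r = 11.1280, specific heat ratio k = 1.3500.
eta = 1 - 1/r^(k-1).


r^(k-1) = 2.3241
eta = 1 - 1/2.3241 = 0.5697 = 56.9717%

56.9717%


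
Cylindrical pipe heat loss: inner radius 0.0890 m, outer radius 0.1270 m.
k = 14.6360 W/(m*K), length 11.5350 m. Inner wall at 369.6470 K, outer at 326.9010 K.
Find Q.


dT = 42.7460 K
ln(ro/ri) = 0.3556
Q = 2*pi*14.6360*11.5350*42.7460 / 0.3556 = 127530.4203 W

127530.4203 W


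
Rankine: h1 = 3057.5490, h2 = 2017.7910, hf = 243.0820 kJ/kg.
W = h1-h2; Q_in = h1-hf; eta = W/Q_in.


W = 1039.7580 kJ/kg
Q_in = 2814.4670 kJ/kg
eta = 0.3694 = 36.9433%

eta = 36.9433%


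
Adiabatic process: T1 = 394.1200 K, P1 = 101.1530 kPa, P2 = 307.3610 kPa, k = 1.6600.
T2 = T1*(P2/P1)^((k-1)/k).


(k-1)/k = 0.3976
(P2/P1)^exp = 1.5556
T2 = 394.1200 * 1.5556 = 613.1030 K

613.1030 K


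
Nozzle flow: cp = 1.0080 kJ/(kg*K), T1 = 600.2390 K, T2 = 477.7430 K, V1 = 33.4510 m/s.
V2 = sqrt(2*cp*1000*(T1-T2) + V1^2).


dT = 122.4960 K
2*cp*1000*dT = 246951.9360
V1^2 = 1118.9694
V2 = sqrt(248070.9054) = 498.0672 m/s

498.0672 m/s


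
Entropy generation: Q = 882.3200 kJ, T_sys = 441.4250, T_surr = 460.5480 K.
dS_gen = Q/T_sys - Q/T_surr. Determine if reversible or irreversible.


dS_sys = 882.3200/441.4250 = 1.9988 kJ/K
dS_surr = -882.3200/460.5480 = -1.9158 kJ/K
dS_gen = 1.9988 - 1.9158 = 0.0830 kJ/K (irreversible)

dS_gen = 0.0830 kJ/K, irreversible


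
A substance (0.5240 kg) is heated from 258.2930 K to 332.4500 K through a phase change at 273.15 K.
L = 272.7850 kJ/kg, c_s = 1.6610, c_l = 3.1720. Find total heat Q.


Q1 (sensible, solid) = 0.5240 * 1.6610 * 14.8570 = 12.9310 kJ
Q2 (latent) = 0.5240 * 272.7850 = 142.9393 kJ
Q3 (sensible, liquid) = 0.5240 * 3.1720 * 59.3000 = 98.5642 kJ
Q_total = 254.4345 kJ

254.4345 kJ


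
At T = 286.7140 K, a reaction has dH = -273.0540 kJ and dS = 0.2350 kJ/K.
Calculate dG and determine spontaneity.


T*dS = 286.7140 * 0.2350 = 67.3778 kJ
dG = -273.0540 - 67.3778 = -340.4318 kJ (spontaneous)

dG = -340.4318 kJ, spontaneous


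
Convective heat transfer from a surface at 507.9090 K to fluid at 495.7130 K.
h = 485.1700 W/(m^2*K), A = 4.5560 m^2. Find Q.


dT = 12.1960 K
Q = 485.1700 * 4.5560 * 12.1960 = 26958.4594 W

26958.4594 W


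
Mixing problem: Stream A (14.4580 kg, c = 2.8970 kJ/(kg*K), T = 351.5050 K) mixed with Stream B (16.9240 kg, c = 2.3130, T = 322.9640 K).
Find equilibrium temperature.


num = 27365.2200
den = 81.0300
Tf = 337.7170 K

337.7170 K


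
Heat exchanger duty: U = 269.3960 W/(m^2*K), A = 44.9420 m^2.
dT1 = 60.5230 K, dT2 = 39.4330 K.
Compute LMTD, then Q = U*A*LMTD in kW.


LMTD = 49.2273 K
Q = 269.3960 * 44.9420 * 49.2273 = 596005.0595 W = 596.0051 kW

596.0051 kW


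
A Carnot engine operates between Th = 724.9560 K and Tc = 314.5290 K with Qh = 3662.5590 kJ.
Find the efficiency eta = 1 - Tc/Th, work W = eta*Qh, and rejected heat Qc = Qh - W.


eta = 1 - 314.5290/724.9560 = 0.5661
W = 0.5661 * 3662.5590 = 2073.5232 kJ
Qc = 3662.5590 - 2073.5232 = 1589.0358 kJ

eta = 56.6141%, W = 2073.5232 kJ, Qc = 1589.0358 kJ


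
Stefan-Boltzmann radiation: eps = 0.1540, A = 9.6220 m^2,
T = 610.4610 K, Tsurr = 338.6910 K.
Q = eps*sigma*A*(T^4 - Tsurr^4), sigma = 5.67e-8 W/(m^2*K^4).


T^4 = 1.3888e+11
Tsurr^4 = 1.3159e+10
Q = 0.1540 * 5.67e-8 * 9.6220 * 1.2572e+11 = 10562.5547 W

10562.5547 W


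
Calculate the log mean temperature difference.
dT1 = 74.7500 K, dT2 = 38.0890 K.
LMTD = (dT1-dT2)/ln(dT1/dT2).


dT1/dT2 = 1.9625
ln(dT1/dT2) = 0.6742
LMTD = 36.6610 / 0.6742 = 54.3751 K

54.3751 K


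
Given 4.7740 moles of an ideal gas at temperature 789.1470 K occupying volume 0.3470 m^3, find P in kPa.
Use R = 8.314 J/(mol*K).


P = nRT/V = 4.7740 * 8.314 * 789.1470 / 0.3470
= 31322.0620 / 0.3470 = 90265.3083 Pa = 90.2653 kPa

90.2653 kPa


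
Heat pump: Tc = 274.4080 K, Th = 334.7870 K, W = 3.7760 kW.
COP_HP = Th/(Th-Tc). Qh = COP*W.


COP = 334.7870 / 60.3790 = 5.5448
Qh = 5.5448 * 3.7760 = 20.9370 kW

COP = 5.5448, Qh = 20.9370 kW


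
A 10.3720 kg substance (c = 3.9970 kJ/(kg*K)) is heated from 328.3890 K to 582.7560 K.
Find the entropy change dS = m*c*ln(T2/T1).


T2/T1 = 1.7746
ln(T2/T1) = 0.5736
dS = 10.3720 * 3.9970 * 0.5736 = 23.7784 kJ/K

23.7784 kJ/K


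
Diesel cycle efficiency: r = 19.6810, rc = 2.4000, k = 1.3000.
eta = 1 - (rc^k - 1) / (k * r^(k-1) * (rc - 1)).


r^(k-1) = 2.4446
rc^k = 3.1209
eta = 0.5233 = 52.3320%

52.3320%


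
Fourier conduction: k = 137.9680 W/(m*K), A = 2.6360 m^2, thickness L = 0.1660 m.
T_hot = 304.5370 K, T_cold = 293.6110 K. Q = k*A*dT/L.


dT = 10.9260 K
Q = 137.9680 * 2.6360 * 10.9260 / 0.1660 = 23937.3948 W

23937.3948 W


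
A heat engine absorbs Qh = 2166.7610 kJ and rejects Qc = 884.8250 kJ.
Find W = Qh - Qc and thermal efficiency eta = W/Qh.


W = 2166.7610 - 884.8250 = 1281.9360 kJ
eta = 1281.9360 / 2166.7610 = 0.5916 = 59.1637%

W = 1281.9360 kJ, eta = 59.1637%


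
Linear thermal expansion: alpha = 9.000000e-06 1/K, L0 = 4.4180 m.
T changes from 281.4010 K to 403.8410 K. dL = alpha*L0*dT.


dT = 122.4400 K
dL = 9.000000e-06 * 4.4180 * 122.4400 = 0.004868 m
L_final = 4.422868 m

dL = 0.004868 m


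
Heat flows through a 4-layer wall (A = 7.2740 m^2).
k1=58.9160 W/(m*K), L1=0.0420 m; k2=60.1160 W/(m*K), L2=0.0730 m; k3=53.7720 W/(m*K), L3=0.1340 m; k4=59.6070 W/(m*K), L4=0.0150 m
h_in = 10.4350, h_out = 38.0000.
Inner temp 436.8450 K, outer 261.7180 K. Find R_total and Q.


R_conv_in = 1/(10.4350*7.2740) = 0.0132
R_1 = 0.0420/(58.9160*7.2740) = 9.8004e-05
R_2 = 0.0730/(60.1160*7.2740) = 0.0002
R_3 = 0.1340/(53.7720*7.2740) = 0.0003
R_4 = 0.0150/(59.6070*7.2740) = 3.4596e-05
R_conv_out = 1/(38.0000*7.2740) = 0.0036
R_total = 0.0174 K/W
Q = 175.1270 / 0.0174 = 10044.8993 W

R_total = 0.0174 K/W, Q = 10044.8993 W


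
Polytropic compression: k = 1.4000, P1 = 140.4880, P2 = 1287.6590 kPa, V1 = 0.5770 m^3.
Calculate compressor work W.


(k-1)/k = 0.2857
(P2/P1)^exp = 1.8832
W = 3.5000 * 140.4880 * 0.5770 * (1.8832 - 1) = 250.5860 kJ

250.5860 kJ


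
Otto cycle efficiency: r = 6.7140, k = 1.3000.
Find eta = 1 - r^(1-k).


r^(k-1) = 1.7705
eta = 1 - 1/1.7705 = 0.4352 = 43.5186%

43.5186%


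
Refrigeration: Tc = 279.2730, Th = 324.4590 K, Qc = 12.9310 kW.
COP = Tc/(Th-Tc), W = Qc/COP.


COP = 279.2730 / 45.1860 = 6.1805
W = 12.9310 / 6.1805 = 2.0922 kW

COP = 6.1805, W = 2.0922 kW


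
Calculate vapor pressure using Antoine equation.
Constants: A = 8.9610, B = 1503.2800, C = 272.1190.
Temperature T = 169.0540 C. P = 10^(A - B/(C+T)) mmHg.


C+T = 441.1730
B/(C+T) = 3.4075
log10(P) = 8.9610 - 3.4075 = 5.5535
P = 10^5.5535 = 357716.1336 mmHg

357716.1336 mmHg


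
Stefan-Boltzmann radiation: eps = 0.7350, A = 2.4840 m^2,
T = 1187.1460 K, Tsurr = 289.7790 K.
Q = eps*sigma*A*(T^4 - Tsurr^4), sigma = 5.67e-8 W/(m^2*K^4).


T^4 = 1.9862e+12
Tsurr^4 = 7.0513e+09
Q = 0.7350 * 5.67e-8 * 2.4840 * 1.9791e+12 = 204877.3528 W

204877.3528 W


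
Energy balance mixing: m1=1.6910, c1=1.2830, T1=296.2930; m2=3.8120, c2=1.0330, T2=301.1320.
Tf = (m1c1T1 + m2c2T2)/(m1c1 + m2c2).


num = 1828.6198
den = 6.1073
Tf = 299.4130 K

299.4130 K


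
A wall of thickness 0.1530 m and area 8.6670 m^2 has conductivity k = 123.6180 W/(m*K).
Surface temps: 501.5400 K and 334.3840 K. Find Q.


dT = 167.1560 K
Q = 123.6180 * 8.6670 * 167.1560 / 0.1530 = 1170525.9566 W

1170525.9566 W


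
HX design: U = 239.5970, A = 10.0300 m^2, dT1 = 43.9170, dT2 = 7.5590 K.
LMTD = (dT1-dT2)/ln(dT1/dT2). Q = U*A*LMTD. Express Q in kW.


LMTD = 20.6631 K
Q = 239.5970 * 10.0300 * 20.6631 = 49656.6682 W = 49.6567 kW

49.6567 kW


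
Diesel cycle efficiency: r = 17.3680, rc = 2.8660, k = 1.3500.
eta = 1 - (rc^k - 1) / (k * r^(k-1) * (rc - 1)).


r^(k-1) = 2.7159
rc^k = 4.1431
eta = 0.5406 = 54.0594%

54.0594%


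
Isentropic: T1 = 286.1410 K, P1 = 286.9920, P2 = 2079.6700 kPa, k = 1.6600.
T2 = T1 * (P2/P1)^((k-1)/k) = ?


(k-1)/k = 0.3976
(P2/P1)^exp = 2.1977
T2 = 286.1410 * 2.1977 = 628.8649 K

628.8649 K


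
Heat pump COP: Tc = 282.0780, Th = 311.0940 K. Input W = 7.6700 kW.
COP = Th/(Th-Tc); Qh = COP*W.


COP = 311.0940 / 29.0160 = 10.7215
Qh = 10.7215 * 7.6700 = 82.2336 kW

COP = 10.7215, Qh = 82.2336 kW


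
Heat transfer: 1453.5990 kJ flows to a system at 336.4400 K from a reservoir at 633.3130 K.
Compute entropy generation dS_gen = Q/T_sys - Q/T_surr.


dS_sys = 1453.5990/336.4400 = 4.3205 kJ/K
dS_surr = -1453.5990/633.3130 = -2.2952 kJ/K
dS_gen = 4.3205 - 2.2952 = 2.0253 kJ/K (irreversible)

dS_gen = 2.0253 kJ/K, irreversible


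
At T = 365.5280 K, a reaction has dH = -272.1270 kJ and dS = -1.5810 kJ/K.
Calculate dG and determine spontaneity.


T*dS = 365.5280 * -1.5810 = -577.8998 kJ
dG = -272.1270 + 577.8998 = 305.7728 kJ (non-spontaneous)

dG = 305.7728 kJ, non-spontaneous


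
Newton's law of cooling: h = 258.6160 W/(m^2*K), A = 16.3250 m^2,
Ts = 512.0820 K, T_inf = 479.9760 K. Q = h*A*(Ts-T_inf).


dT = 32.1060 K
Q = 258.6160 * 16.3250 * 32.1060 = 135548.5205 W

135548.5205 W


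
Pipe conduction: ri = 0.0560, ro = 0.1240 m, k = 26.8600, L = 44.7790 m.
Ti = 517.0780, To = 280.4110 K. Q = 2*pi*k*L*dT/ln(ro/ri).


dT = 236.6670 K
ln(ro/ri) = 0.7949
Q = 2*pi*26.8600*44.7790*236.6670 / 0.7949 = 2249930.7654 W

2249930.7654 W


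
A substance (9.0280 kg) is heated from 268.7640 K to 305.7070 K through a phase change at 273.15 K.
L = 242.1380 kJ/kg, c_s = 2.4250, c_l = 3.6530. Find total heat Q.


Q1 (sensible, solid) = 9.0280 * 2.4250 * 4.3860 = 96.0223 kJ
Q2 (latent) = 9.0280 * 242.1380 = 2186.0219 kJ
Q3 (sensible, liquid) = 9.0280 * 3.6530 * 32.5570 = 1073.7065 kJ
Q_total = 3355.7507 kJ

3355.7507 kJ


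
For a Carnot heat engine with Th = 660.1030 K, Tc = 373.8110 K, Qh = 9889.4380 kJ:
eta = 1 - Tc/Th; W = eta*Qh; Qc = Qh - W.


eta = 1 - 373.8110/660.1030 = 0.4337
W = 0.4337 * 9889.4380 = 4289.1291 kJ
Qc = 9889.4380 - 4289.1291 = 5600.3089 kJ

eta = 43.3708%, W = 4289.1291 kJ, Qc = 5600.3089 kJ


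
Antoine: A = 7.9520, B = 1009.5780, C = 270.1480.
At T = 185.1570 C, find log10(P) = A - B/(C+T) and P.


C+T = 455.3050
B/(C+T) = 2.2174
log10(P) = 7.9520 - 2.2174 = 5.7346
P = 10^5.7346 = 542792.2263 mmHg

542792.2263 mmHg


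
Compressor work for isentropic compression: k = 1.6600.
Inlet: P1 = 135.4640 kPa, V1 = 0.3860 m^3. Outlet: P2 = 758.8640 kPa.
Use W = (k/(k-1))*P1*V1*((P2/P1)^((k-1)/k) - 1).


(k-1)/k = 0.3976
(P2/P1)^exp = 1.9840
W = 2.5152 * 135.4640 * 0.3860 * (1.9840 - 1) = 129.4054 kJ

129.4054 kJ


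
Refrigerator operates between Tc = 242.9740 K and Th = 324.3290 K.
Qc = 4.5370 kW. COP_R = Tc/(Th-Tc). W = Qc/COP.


COP = 242.9740 / 81.3550 = 2.9866
W = 4.5370 / 2.9866 = 1.5191 kW

COP = 2.9866, W = 1.5191 kW


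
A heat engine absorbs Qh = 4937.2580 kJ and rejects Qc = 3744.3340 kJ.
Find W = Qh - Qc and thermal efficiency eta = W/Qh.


W = 4937.2580 - 3744.3340 = 1192.9240 kJ
eta = 1192.9240 / 4937.2580 = 0.2416 = 24.1617%

W = 1192.9240 kJ, eta = 24.1617%


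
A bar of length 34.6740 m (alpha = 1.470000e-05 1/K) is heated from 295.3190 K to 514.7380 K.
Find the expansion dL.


dT = 219.4190 K
dL = 1.470000e-05 * 34.6740 * 219.4190 = 0.111840 m
L_final = 34.785840 m

dL = 0.111840 m


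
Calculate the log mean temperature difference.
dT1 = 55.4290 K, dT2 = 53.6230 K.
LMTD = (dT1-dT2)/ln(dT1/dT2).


dT1/dT2 = 1.0337
ln(dT1/dT2) = 0.0331
LMTD = 1.8060 / 0.0331 = 54.5210 K

54.5210 K


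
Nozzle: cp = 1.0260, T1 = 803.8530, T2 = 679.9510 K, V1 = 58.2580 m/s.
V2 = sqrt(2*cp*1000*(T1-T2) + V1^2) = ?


dT = 123.9020 K
2*cp*1000*dT = 254246.9040
V1^2 = 3393.9946
V2 = sqrt(257640.8986) = 507.5834 m/s

507.5834 m/s


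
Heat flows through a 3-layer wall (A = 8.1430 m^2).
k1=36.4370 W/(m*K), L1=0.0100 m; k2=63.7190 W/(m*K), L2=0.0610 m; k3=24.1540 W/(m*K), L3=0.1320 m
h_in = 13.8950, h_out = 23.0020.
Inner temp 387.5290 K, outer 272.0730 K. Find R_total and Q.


R_conv_in = 1/(13.8950*8.1430) = 0.0088
R_1 = 0.0100/(36.4370*8.1430) = 3.3703e-05
R_2 = 0.0610/(63.7190*8.1430) = 0.0001
R_3 = 0.1320/(24.1540*8.1430) = 0.0007
R_conv_out = 1/(23.0020*8.1430) = 0.0053
R_total = 0.0150 K/W
Q = 115.4560 / 0.0150 = 7697.4119 W

R_total = 0.0150 K/W, Q = 7697.4119 W


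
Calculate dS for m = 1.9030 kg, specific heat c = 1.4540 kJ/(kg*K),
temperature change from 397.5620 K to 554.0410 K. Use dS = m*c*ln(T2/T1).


T2/T1 = 1.3936
ln(T2/T1) = 0.3319
dS = 1.9030 * 1.4540 * 0.3319 = 0.9183 kJ/K

0.9183 kJ/K


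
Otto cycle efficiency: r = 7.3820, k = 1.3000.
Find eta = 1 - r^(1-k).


r^(k-1) = 1.8216
eta = 1 - 1/1.8216 = 0.4510 = 45.1031%

45.1031%


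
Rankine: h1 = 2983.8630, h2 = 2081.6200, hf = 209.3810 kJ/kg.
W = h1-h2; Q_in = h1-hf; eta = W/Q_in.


W = 902.2430 kJ/kg
Q_in = 2774.4820 kJ/kg
eta = 0.3252 = 32.5193%

eta = 32.5193%


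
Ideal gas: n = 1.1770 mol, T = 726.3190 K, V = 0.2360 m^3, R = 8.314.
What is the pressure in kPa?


P = nRT/V = 1.1770 * 8.314 * 726.3190 / 0.2360
= 7107.4512 / 0.2360 = 30116.3188 Pa = 30.1163 kPa

30.1163 kPa


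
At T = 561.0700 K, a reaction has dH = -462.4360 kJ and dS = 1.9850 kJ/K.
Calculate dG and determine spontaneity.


T*dS = 561.0700 * 1.9850 = 1113.7240 kJ
dG = -462.4360 - 1113.7240 = -1576.1599 kJ (spontaneous)

dG = -1576.1599 kJ, spontaneous


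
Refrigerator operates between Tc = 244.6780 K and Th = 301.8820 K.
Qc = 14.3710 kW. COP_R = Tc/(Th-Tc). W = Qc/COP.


COP = 244.6780 / 57.2040 = 4.2773
W = 14.3710 / 4.2773 = 3.3598 kW

COP = 4.2773, W = 3.3598 kW


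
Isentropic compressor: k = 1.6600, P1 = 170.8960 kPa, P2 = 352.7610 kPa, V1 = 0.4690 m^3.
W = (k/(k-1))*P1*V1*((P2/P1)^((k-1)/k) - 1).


(k-1)/k = 0.3976
(P2/P1)^exp = 1.3340
W = 2.5152 * 170.8960 * 0.4690 * (1.3340 - 1) = 67.3219 kJ

67.3219 kJ


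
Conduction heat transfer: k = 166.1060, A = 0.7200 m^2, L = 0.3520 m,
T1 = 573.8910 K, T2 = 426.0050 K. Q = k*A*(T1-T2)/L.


dT = 147.8860 K
Q = 166.1060 * 0.7200 * 147.8860 / 0.3520 = 50246.0835 W

50246.0835 W


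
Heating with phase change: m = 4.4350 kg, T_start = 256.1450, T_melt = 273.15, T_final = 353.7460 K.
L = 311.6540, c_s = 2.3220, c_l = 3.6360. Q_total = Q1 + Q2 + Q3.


Q1 (sensible, solid) = 4.4350 * 2.3220 * 17.0050 = 175.1187 kJ
Q2 (latent) = 4.4350 * 311.6540 = 1382.1855 kJ
Q3 (sensible, liquid) = 4.4350 * 3.6360 * 80.5960 = 1299.6637 kJ
Q_total = 2856.9679 kJ

2856.9679 kJ


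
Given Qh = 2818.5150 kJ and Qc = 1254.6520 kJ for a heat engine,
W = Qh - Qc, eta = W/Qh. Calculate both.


W = 2818.5150 - 1254.6520 = 1563.8630 kJ
eta = 1563.8630 / 2818.5150 = 0.5549 = 55.4854%

W = 1563.8630 kJ, eta = 55.4854%


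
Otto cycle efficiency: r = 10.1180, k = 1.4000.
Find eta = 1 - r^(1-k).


r^(k-1) = 2.5237
eta = 1 - 1/2.5237 = 0.6038 = 60.3757%

60.3757%


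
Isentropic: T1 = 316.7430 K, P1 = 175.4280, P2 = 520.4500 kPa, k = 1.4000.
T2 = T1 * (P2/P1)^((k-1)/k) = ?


(k-1)/k = 0.2857
(P2/P1)^exp = 1.3644
T2 = 316.7430 * 1.3644 = 432.1596 K

432.1596 K


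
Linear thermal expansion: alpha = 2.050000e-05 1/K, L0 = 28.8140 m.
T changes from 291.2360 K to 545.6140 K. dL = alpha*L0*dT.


dT = 254.3780 K
dL = 2.050000e-05 * 28.8140 * 254.3780 = 0.150258 m
L_final = 28.964258 m

dL = 0.150258 m


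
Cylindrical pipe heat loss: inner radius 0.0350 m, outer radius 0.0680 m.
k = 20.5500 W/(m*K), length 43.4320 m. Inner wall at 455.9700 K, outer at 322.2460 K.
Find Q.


dT = 133.7240 K
ln(ro/ri) = 0.6642
Q = 2*pi*20.5500*43.4320*133.7240 / 0.6642 = 1129115.5775 W

1129115.5775 W


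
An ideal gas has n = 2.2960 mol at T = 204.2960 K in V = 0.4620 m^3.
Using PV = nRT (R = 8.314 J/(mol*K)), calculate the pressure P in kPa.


P = nRT/V = 2.2960 * 8.314 * 204.2960 / 0.4620
= 3899.7949 / 0.4620 = 8441.1145 Pa = 8.4411 kPa

8.4411 kPa


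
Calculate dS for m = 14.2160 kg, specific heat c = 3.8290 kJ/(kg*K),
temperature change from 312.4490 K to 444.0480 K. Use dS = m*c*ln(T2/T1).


T2/T1 = 1.4212
ln(T2/T1) = 0.3515
dS = 14.2160 * 3.8290 * 0.3515 = 19.1328 kJ/K

19.1328 kJ/K


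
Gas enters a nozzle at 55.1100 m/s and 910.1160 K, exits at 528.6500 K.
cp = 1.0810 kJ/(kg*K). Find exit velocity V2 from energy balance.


dT = 381.4660 K
2*cp*1000*dT = 824729.4920
V1^2 = 3037.1121
V2 = sqrt(827766.6041) = 909.8168 m/s

909.8168 m/s


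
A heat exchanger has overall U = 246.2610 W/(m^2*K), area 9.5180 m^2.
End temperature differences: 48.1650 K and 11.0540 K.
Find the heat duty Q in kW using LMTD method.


LMTD = 25.2140 K
Q = 246.2610 * 9.5180 * 25.2140 = 59099.4334 W = 59.0994 kW

59.0994 kW


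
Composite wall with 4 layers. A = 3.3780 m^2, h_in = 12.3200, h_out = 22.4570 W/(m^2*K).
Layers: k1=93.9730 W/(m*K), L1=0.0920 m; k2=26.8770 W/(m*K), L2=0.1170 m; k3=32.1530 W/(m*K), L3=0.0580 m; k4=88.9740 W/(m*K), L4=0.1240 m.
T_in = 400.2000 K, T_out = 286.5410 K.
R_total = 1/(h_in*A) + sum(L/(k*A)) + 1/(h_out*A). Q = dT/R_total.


R_conv_in = 1/(12.3200*3.3780) = 0.0240
R_1 = 0.0920/(93.9730*3.3780) = 0.0003
R_2 = 0.1170/(26.8770*3.3780) = 0.0013
R_3 = 0.0580/(32.1530*3.3780) = 0.0005
R_4 = 0.1240/(88.9740*3.3780) = 0.0004
R_conv_out = 1/(22.4570*3.3780) = 0.0132
R_total = 0.0397 K/W
Q = 113.6590 / 0.0397 = 2860.3559 W

R_total = 0.0397 K/W, Q = 2860.3559 W


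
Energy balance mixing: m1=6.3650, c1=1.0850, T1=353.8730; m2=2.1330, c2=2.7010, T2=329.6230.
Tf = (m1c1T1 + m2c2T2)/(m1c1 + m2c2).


num = 4342.8907
den = 12.6673
Tf = 342.8438 K

342.8438 K


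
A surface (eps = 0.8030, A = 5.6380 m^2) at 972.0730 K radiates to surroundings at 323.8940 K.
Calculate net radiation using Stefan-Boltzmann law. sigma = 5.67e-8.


T^4 = 8.9288e+11
Tsurr^4 = 1.1006e+10
Q = 0.8030 * 5.67e-8 * 5.6380 * 8.8188e+11 = 226377.3099 W

226377.3099 W


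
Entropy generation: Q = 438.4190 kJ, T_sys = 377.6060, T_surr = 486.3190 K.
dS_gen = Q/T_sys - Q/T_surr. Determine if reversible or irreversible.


dS_sys = 438.4190/377.6060 = 1.1610 kJ/K
dS_surr = -438.4190/486.3190 = -0.9015 kJ/K
dS_gen = 1.1610 - 0.9015 = 0.2595 kJ/K (irreversible)

dS_gen = 0.2595 kJ/K, irreversible


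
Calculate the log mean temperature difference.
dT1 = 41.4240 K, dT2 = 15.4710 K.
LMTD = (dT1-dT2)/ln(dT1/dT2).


dT1/dT2 = 2.6775
ln(dT1/dT2) = 0.9849
LMTD = 25.9530 / 0.9849 = 26.3511 K

26.3511 K


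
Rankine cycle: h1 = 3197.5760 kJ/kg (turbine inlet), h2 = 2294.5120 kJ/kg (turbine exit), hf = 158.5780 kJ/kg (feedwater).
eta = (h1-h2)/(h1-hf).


W = 903.0640 kJ/kg
Q_in = 3038.9980 kJ/kg
eta = 0.2972 = 29.7158%

eta = 29.7158%


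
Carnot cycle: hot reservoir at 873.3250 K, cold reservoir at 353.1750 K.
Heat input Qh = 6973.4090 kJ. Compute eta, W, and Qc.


eta = 1 - 353.1750/873.3250 = 0.5956
W = 0.5956 * 6973.4090 = 4153.3435 kJ
Qc = 6973.4090 - 4153.3435 = 2820.0655 kJ

eta = 59.5597%, W = 4153.3435 kJ, Qc = 2820.0655 kJ


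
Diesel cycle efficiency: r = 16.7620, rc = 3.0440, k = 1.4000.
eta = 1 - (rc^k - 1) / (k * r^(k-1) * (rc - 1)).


r^(k-1) = 3.0884
rc^k = 4.7514
eta = 0.5755 = 57.5522%

57.5522%


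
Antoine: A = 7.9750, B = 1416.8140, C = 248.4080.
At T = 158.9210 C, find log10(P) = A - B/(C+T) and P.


C+T = 407.3290
B/(C+T) = 3.4783
log10(P) = 7.9750 - 3.4783 = 4.4967
P = 10^4.4967 = 31383.1275 mmHg

31383.1275 mmHg


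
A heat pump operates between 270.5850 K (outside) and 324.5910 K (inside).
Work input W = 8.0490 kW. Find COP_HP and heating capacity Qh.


COP = 324.5910 / 54.0060 = 6.0103
Qh = 6.0103 * 8.0490 = 48.3767 kW

COP = 6.0103, Qh = 48.3767 kW


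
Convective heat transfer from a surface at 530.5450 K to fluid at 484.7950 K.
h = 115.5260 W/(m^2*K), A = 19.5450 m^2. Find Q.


dT = 45.7500 K
Q = 115.5260 * 19.5450 * 45.7500 = 103301.4719 W

103301.4719 W


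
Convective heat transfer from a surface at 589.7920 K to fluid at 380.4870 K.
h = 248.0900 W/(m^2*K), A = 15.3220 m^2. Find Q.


dT = 209.3050 K
Q = 248.0900 * 15.3220 * 209.3050 = 795617.4875 W

795617.4875 W


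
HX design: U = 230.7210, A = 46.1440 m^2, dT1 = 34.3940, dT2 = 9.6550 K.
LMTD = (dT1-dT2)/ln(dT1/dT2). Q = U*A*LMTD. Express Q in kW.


LMTD = 19.4733 K
Q = 230.7210 * 46.1440 * 19.4733 = 207320.3317 W = 207.3203 kW

207.3203 kW


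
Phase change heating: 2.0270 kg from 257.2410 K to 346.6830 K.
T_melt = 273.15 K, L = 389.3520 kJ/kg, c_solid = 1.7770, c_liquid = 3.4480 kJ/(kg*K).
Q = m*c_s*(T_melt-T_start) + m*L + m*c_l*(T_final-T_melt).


Q1 (sensible, solid) = 2.0270 * 1.7770 * 15.9090 = 57.3039 kJ
Q2 (latent) = 2.0270 * 389.3520 = 789.2165 kJ
Q3 (sensible, liquid) = 2.0270 * 3.4480 * 73.5330 = 513.9292 kJ
Q_total = 1360.4496 kJ

1360.4496 kJ


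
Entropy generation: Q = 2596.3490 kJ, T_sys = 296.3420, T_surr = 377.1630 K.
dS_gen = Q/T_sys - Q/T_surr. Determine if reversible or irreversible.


dS_sys = 2596.3490/296.3420 = 8.7613 kJ/K
dS_surr = -2596.3490/377.1630 = -6.8839 kJ/K
dS_gen = 8.7613 - 6.8839 = 1.8774 kJ/K (irreversible)

dS_gen = 1.8774 kJ/K, irreversible


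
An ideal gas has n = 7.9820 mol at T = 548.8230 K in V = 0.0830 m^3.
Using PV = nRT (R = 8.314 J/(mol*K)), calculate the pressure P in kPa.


P = nRT/V = 7.9820 * 8.314 * 548.8230 / 0.0830
= 36421.1829 / 0.0830 = 438809.4327 Pa = 438.8094 kPa

438.8094 kPa


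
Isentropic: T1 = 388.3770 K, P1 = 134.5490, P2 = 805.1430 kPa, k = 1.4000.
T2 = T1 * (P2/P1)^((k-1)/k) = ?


(k-1)/k = 0.2857
(P2/P1)^exp = 1.6672
T2 = 388.3770 * 1.6672 = 647.5173 K

647.5173 K


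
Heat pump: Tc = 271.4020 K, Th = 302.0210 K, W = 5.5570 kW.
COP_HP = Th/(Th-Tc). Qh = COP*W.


COP = 302.0210 / 30.6190 = 9.8638
Qh = 9.8638 * 5.5570 = 54.8134 kW

COP = 9.8638, Qh = 54.8134 kW


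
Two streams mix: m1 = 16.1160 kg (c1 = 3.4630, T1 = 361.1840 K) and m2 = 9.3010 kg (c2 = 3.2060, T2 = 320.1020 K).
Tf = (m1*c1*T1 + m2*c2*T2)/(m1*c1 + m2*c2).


num = 29702.6970
den = 85.6287
Tf = 346.8778 K

346.8778 K


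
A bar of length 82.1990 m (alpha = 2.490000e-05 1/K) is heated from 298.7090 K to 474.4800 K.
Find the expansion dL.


dT = 175.7710 K
dL = 2.490000e-05 * 82.1990 * 175.7710 = 0.359760 m
L_final = 82.558760 m

dL = 0.359760 m


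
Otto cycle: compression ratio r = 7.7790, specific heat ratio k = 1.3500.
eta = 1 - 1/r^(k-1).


r^(k-1) = 2.0503
eta = 1 - 1/2.0503 = 0.5123 = 51.2273%

51.2273%


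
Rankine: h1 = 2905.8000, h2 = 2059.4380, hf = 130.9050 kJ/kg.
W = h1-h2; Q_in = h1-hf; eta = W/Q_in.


W = 846.3620 kJ/kg
Q_in = 2774.8950 kJ/kg
eta = 0.3050 = 30.5007%

eta = 30.5007%


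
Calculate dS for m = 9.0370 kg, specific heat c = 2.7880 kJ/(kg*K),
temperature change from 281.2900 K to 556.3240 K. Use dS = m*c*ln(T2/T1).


T2/T1 = 1.9778
ln(T2/T1) = 0.6820
dS = 9.0370 * 2.7880 * 0.6820 = 17.1822 kJ/K

17.1822 kJ/K


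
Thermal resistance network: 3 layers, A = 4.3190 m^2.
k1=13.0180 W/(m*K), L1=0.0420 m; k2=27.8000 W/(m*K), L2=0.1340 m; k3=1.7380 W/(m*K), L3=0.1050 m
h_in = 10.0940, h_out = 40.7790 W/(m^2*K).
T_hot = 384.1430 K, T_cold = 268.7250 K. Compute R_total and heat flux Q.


R_conv_in = 1/(10.0940*4.3190) = 0.0229
R_1 = 0.0420/(13.0180*4.3190) = 0.0007
R_2 = 0.1340/(27.8000*4.3190) = 0.0011
R_3 = 0.1050/(1.7380*4.3190) = 0.0140
R_conv_out = 1/(40.7790*4.3190) = 0.0057
R_total = 0.0445 K/W
Q = 115.4180 / 0.0445 = 2595.6023 W

R_total = 0.0445 K/W, Q = 2595.6023 W


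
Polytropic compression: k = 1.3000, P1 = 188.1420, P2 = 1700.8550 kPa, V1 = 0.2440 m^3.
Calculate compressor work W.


(k-1)/k = 0.2308
(P2/P1)^exp = 1.6621
W = 4.3333 * 188.1420 * 0.2440 * (1.6621 - 1) = 131.7109 kJ

131.7109 kJ


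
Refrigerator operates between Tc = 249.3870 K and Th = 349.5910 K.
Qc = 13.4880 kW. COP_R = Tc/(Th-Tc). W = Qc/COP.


COP = 249.3870 / 100.2040 = 2.4888
W = 13.4880 / 2.4888 = 5.4195 kW

COP = 2.4888, W = 5.4195 kW


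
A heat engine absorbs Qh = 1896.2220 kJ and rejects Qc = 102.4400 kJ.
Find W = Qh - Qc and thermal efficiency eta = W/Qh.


W = 1896.2220 - 102.4400 = 1793.7820 kJ
eta = 1793.7820 / 1896.2220 = 0.9460 = 94.5977%

W = 1793.7820 kJ, eta = 94.5977%


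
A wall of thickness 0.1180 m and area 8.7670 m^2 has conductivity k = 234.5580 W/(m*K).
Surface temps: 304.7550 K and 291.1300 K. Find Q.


dT = 13.6250 K
Q = 234.5580 * 8.7670 * 13.6250 / 0.1180 = 237441.0259 W

237441.0259 W


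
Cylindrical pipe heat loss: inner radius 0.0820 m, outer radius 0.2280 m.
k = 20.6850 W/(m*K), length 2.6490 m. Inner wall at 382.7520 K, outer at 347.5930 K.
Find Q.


dT = 35.1590 K
ln(ro/ri) = 1.0226
Q = 2*pi*20.6850*2.6490*35.1590 / 1.0226 = 11836.8699 W

11836.8699 W


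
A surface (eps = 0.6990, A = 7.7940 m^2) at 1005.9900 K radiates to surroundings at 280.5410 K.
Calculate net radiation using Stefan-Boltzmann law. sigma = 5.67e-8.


T^4 = 1.0242e+12
Tsurr^4 = 6.1942e+09
Q = 0.6990 * 5.67e-8 * 7.7940 * 1.0180e+12 = 314456.5962 W

314456.5962 W


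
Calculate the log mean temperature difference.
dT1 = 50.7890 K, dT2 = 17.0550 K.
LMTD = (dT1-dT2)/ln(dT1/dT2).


dT1/dT2 = 2.9780
ln(dT1/dT2) = 1.0912
LMTD = 33.7340 / 1.0912 = 30.9136 K

30.9136 K


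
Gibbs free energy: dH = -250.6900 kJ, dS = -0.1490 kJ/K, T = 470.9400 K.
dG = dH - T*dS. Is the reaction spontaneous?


T*dS = 470.9400 * -0.1490 = -70.1701 kJ
dG = -250.6900 + 70.1701 = -180.5199 kJ (spontaneous)

dG = -180.5199 kJ, spontaneous


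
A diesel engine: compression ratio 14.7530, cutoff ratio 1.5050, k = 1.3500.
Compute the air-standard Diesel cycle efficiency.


r^(k-1) = 2.5651
rc^k = 1.7365
eta = 0.5788 = 57.8849%

57.8849%


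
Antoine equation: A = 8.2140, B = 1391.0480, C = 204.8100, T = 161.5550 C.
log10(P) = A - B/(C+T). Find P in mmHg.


C+T = 366.3650
B/(C+T) = 3.7969
log10(P) = 8.2140 - 3.7969 = 4.4171
P = 10^4.4171 = 26128.1657 mmHg

26128.1657 mmHg


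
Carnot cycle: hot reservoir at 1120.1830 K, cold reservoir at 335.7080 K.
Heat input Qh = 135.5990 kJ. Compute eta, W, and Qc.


eta = 1 - 335.7080/1120.1830 = 0.7003
W = 0.7003 * 135.5990 = 94.9613 kJ
Qc = 135.5990 - 94.9613 = 40.6377 kJ

eta = 70.0310%, W = 94.9613 kJ, Qc = 40.6377 kJ


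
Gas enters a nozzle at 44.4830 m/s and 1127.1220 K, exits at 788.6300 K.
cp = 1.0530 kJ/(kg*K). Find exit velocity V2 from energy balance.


dT = 338.4920 K
2*cp*1000*dT = 712864.1520
V1^2 = 1978.7373
V2 = sqrt(714842.8893) = 845.4838 m/s

845.4838 m/s


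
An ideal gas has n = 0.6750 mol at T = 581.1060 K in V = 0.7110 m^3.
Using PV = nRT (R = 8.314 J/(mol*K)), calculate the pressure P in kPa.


P = nRT/V = 0.6750 * 8.314 * 581.1060 / 0.7110
= 3261.1378 / 0.7110 = 4586.6917 Pa = 4.5867 kPa

4.5867 kPa


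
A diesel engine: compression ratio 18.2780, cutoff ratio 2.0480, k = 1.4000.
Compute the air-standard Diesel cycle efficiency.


r^(k-1) = 3.1972
rc^k = 2.7281
eta = 0.6316 = 63.1608%

63.1608%


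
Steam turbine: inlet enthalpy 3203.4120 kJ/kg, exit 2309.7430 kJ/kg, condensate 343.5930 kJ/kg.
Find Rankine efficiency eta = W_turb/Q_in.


W = 893.6690 kJ/kg
Q_in = 2859.8190 kJ/kg
eta = 0.3125 = 31.2491%

eta = 31.2491%


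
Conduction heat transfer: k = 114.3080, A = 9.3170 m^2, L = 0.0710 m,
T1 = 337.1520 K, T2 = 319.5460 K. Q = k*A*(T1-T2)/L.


dT = 17.6060 K
Q = 114.3080 * 9.3170 * 17.6060 / 0.0710 = 264091.8935 W

264091.8935 W


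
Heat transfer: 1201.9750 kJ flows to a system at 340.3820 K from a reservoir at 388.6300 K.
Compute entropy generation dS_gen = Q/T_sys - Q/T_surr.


dS_sys = 1201.9750/340.3820 = 3.5313 kJ/K
dS_surr = -1201.9750/388.6300 = -3.0929 kJ/K
dS_gen = 3.5313 - 3.0929 = 0.4384 kJ/K (irreversible)

dS_gen = 0.4384 kJ/K, irreversible


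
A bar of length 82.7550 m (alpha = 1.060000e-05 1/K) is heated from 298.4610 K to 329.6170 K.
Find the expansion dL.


dT = 31.1560 K
dL = 1.060000e-05 * 82.7550 * 31.1560 = 0.027330 m
L_final = 82.782330 m

dL = 0.027330 m


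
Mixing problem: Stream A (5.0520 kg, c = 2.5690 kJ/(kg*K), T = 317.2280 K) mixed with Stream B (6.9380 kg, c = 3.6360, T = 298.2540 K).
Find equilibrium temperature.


num = 11641.0963
den = 38.2052
Tf = 304.6996 K

304.6996 K


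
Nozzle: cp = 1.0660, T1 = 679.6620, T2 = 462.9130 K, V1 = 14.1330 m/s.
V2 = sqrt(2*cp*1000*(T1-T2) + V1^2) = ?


dT = 216.7490 K
2*cp*1000*dT = 462108.8680
V1^2 = 199.7417
V2 = sqrt(462308.6097) = 679.9328 m/s

679.9328 m/s


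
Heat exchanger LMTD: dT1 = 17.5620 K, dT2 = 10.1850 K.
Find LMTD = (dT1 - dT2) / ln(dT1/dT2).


dT1/dT2 = 1.7243
ln(dT1/dT2) = 0.5448
LMTD = 7.3770 / 0.5448 = 13.5402 K

13.5402 K


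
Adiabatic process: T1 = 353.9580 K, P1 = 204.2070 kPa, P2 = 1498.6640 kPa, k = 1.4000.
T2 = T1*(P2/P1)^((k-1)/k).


(k-1)/k = 0.2857
(P2/P1)^exp = 1.7674
T2 = 353.9580 * 1.7674 = 625.5696 K

625.5696 K


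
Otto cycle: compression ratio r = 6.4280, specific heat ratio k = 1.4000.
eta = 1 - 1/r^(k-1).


r^(k-1) = 2.1049
eta = 1 - 1/2.1049 = 0.5249 = 52.4917%

52.4917%


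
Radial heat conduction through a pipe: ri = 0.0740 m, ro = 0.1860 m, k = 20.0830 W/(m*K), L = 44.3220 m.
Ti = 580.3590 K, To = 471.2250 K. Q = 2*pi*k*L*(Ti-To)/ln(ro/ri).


dT = 109.1340 K
ln(ro/ri) = 0.9217
Q = 2*pi*20.0830*44.3220*109.1340 / 0.9217 = 662227.1333 W

662227.1333 W


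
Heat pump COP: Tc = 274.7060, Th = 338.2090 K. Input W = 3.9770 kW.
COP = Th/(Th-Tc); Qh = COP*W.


COP = 338.2090 / 63.5030 = 5.3259
Qh = 5.3259 * 3.9770 = 21.1810 kW

COP = 5.3259, Qh = 21.1810 kW
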